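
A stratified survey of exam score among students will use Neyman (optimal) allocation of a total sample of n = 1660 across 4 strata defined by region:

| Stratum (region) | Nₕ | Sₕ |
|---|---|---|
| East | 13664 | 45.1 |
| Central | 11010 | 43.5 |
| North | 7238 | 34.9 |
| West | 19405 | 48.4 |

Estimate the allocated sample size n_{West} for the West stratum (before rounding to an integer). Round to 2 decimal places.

Neyman allocation: nₕ = n·NₕSₕ / Σⱼ NⱼSⱼ.
Σ NⱼSⱼ = 13664·45.1 + 11010·43.5 + 7238·34.9 + 19405·48.4 = 2.2869896 × 10^6.
n_{West} = 1660·19405·48.4 / (2.2869896 × 10^6) = 681.72.

681.72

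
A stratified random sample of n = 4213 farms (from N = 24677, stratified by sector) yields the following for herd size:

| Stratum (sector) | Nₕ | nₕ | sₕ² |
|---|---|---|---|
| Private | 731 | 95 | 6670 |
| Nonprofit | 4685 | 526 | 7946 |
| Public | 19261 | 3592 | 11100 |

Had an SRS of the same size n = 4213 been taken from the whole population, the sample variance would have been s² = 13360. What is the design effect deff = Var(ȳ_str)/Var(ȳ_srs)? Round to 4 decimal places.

0.7866

Var(ȳ_str) = Σ Wₕ²(1−fₕ)sₕ²/nₕ with Wₕ = Nₕ/24677:
  Private: (731/24677)²·(1−95/731)·6670/95 = 0.053603358
  Nonprofit: (4685/24677)²·(1−526/4685)·7946/526 = 0.48336657
  Public: (19261/24677)²·(1−3592/19261)·11100/3592 = 1.5315178
  → Var(ȳ_str) = 2.0684877.
Var(ȳ_srs) = (1 − 4213/24677)·13360/4213 = 2.6297421.
deff = 2.0684877 / 2.6297421 = 0.7866.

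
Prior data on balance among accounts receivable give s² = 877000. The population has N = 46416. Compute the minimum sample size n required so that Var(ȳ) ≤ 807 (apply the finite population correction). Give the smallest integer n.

Without fpc, n₀ = s²/D = 877000/807 = 1086.7410.
With fpc, (1 − n/N)·s²/n ≤ D requires n ≥ n₀/(1 + n₀/N) = 1086.7410/(1 + 1086.7410/46416) = 1061.8792.
Rounding up, n = 1062.

1062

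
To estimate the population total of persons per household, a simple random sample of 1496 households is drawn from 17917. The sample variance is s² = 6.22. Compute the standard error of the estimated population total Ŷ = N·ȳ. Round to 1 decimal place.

Var(Ŷ) = N²·Var(ȳ) = N²·(1 − n/N)·s²/n.
f = 1496/17917 = 0.08349612; Var(ȳ) = 0.91650388·6.22/1496 = 0.0038105977.
Var(Ŷ) = 17917² · 0.0038105977 = 1.2232738 × 10^6.
SE(Ŷ) = √(1.2232738 × 10^6) = 1106.0.

1106.0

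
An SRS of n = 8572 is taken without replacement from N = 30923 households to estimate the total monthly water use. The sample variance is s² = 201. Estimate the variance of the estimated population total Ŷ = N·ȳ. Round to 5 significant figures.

Var(Ŷ) = N²·Var(ȳ) = N²·(1 − n/N)·s²/n.
f = 8572/30923 = 0.27720467; Var(ȳ) = 0.72279533·201/8572 = 0.016948421.
Var(Ŷ) = 30923² · 0.016948421 = 1.6206621 × 10^7.

1.6207 × 10^7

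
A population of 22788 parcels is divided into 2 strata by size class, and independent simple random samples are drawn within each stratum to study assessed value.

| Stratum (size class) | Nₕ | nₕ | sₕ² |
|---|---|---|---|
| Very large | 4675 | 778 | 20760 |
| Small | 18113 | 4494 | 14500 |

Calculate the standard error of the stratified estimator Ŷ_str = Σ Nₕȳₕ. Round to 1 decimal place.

35805.9

Var(Ŷ_str) = Σₕ Nₕ²(1 − fₕ)sₕ²/nₕ.
Very large: 4675²·(1 − 778/4675)·20760/778 = 4.8613823 × 10^8.
Small: 18113²·(1 − 4494/18113)·14500/4494 = 7.9592206 × 10^8.
Sum = 1.2820603 × 10^9.
SE = √(1.2820603 × 10^9) = 35805.9.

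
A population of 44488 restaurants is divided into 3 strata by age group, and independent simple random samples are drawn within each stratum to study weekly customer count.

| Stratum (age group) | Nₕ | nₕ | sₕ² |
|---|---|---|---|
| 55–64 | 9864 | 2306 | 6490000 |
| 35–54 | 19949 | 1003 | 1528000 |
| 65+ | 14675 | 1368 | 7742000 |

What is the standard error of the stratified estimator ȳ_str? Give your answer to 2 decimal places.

30.91

Var(ȳ_str) = Σₕ Wₕ²(1 − fₕ)sₕ²/nₕ with Wₕ = Nₕ/N, N = 44488.
55–64: Wₕ = 0.22172271; term = 0.22172271²·(1 − 0.23377940)·6490000/2306 = 106.01311.
35–54: Wₕ = 0.44841306; term = 0.44841306²·(1 − 0.05027821)·1528000/1003 = 290.92117.
65+: Wₕ = 0.32986423; term = 0.32986423²·(1 − 0.09321976)·7742000/1368 = 558.39249.
Sum = 955.32677.
SE = √(955.32677) = 30.91.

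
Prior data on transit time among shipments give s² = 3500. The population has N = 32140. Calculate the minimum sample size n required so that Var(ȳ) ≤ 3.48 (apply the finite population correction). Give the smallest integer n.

Without fpc, n₀ = s²/D = 3500/3.48 = 1005.7471.
With fpc, (1 − n/N)·s²/n ≤ D requires n ≥ n₀/(1 + n₀/N) = 1005.7471/(1 + 1005.7471/32140) = 975.2295.
Rounding up, n = 976.

976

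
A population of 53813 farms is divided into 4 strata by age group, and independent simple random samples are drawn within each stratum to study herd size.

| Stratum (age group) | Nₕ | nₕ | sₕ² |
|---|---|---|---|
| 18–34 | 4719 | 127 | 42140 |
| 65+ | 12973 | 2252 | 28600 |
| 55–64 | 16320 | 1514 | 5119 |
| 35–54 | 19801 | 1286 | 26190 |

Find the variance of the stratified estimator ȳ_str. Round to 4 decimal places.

Var(ȳ_str) = Σₕ Wₕ²(1 − fₕ)sₕ²/nₕ with Wₕ = Nₕ/N, N = 53813.
18–34: Wₕ = 0.08769256; term = 0.08769256²·(1 − 0.02691248)·42140/127 = 2.4829516.
65+: Wₕ = 0.24107558; term = 0.24107558²·(1 − 0.17359131)·28600/2252 = 0.60995663.
55–64: Wₕ = 0.30327244; term = 0.30327244²·(1 − 0.09276961)·5119/1514 = 0.28212576.
35–54: Wₕ = 0.36795942; term = 0.36795942²·(1 − 0.06494621)·26190/1286 = 2.5782852.
Sum = 5.9533192.

5.9533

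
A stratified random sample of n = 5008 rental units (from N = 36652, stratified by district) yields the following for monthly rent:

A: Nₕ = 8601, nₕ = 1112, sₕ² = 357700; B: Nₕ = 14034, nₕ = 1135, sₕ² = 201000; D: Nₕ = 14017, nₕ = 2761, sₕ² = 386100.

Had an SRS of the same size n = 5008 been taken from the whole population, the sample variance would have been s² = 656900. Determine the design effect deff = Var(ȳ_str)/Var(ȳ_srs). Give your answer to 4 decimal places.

0.4919

Var(ȳ_str) = Σ Wₕ²(1−fₕ)sₕ²/nₕ with Wₕ = Nₕ/36652:
  A: (8601/36652)²·(1−1112/8601)·357700/1112 = 15.423807
  B: (14034/36652)²·(1−1135/14034)·201000/1135 = 23.863951
  D: (14017/36652)²·(1−2761/14017)·386100/2761 = 16.423934
  → Var(ȳ_str) = 55.711692.
Var(ȳ_srs) = (1 − 5008/36652)·656900/5008 = 113.2475.
deff = 55.711692 / 113.2475 = 0.4919.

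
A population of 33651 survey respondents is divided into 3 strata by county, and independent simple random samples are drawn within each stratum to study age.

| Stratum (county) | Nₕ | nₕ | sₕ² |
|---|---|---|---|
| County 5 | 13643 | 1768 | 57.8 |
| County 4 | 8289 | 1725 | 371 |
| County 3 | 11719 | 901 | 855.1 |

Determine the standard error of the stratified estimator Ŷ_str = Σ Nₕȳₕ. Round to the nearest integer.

Var(Ŷ_str) = Σₕ Nₕ²(1 − fₕ)sₕ²/nₕ.
County 5: 13643²·(1 − 1768/13643)·57.8/1768 = 5.2965012 × 10^6.
County 4: 8289²·(1 − 1725/8289)·371/1725 = 1.1701877 × 10^7.
County 3: 11719²·(1 − 901/11719)·855.1/901 = 1.2031773 × 10^8.
Sum = 1.3731611 × 10^8.
SE = √(1.3731611 × 10^8) = 11718.

11718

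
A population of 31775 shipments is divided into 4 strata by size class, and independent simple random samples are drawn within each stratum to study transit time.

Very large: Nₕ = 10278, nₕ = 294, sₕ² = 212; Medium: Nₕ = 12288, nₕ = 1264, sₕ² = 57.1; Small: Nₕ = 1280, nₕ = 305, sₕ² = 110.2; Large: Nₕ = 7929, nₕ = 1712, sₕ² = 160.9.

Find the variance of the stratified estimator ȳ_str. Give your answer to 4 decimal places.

0.0844

Var(ȳ_str) = Σₕ Wₕ²(1 − fₕ)sₕ²/nₕ with Wₕ = Nₕ/N, N = 31775.
Very large: Wₕ = 0.32346184; term = 0.32346184²·(1 − 0.02860479)·212/294 = 0.073287617.
Medium: Wₕ = 0.38671912; term = 0.38671912²·(1 − 0.10286458)·57.1/1264 = 0.0060609168.
Small: Wₕ = 0.04028324; term = 0.04028324²·(1 − 0.23828125)·110.2/305 = 4.4660669 × 10^-4.
Large: Wₕ = 0.24953580; term = 0.24953580²·(1 − 0.21591626)·160.9/1712 = 0.0045886026.
Sum = 0.084383743.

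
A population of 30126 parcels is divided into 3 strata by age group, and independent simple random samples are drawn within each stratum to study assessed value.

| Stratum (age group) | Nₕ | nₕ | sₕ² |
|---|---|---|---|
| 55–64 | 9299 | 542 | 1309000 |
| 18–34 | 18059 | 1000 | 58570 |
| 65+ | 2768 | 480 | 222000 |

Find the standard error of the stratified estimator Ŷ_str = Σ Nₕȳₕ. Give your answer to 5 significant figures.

466520

Var(Ŷ_str) = Σₕ Nₕ²(1 − fₕ)sₕ²/nₕ.
55–64: 9299²·(1 − 542/9299)·1309000/542 = 1.9666721 × 10^11.
18–34: 18059²·(1 − 1000/18059)·58570/1000 = 1.8043571 × 10^10.
65+: 2768²·(1 − 480/2768)·222000/480 = 2.9290976 × 10^9.
Sum = 2.1763988 × 10^11.
SE = √(2.1763988 × 10^11) = 466520.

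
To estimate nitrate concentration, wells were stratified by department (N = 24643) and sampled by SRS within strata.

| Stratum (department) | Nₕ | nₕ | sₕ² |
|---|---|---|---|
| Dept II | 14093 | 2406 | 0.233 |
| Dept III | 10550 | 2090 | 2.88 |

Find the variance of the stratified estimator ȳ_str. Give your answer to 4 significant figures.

2.288 × 10^-4

Var(ȳ_str) = Σₕ Wₕ²(1 − fₕ)sₕ²/nₕ with Wₕ = Nₕ/N, N = 24643.
Dept II: Wₕ = 0.57188654; term = 0.57188654²·(1 − 0.17072305)·0.233/2406 = 2.6265135 × 10^-5.
Dept III: Wₕ = 0.42811346; term = 0.42811346²·(1 − 0.19810427)·2.88/2090 = 2.0252651 × 10^-4.
Sum = 2.2879165 × 10^-4.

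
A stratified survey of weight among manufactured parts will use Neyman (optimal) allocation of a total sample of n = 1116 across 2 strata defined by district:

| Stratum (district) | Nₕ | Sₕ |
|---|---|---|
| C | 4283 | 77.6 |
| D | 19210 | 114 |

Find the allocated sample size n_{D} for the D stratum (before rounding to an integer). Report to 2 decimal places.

Neyman allocation: nₕ = n·NₕSₕ / Σⱼ NⱼSⱼ.
Σ NⱼSⱼ = 4283·77.6 + 19210·114 = 2.5223008 × 10^6.
n_{D} = 1116·19210·114 / (2.5223008 × 10^6) = 968.95.

968.95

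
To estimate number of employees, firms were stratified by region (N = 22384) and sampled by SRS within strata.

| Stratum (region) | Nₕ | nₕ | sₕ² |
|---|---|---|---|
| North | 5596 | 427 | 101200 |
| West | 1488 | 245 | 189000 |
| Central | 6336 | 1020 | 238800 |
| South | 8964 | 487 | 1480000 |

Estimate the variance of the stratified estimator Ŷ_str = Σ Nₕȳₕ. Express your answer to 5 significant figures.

2.4710 × 10^11

Var(Ŷ_str) = Σₕ Nₕ²(1 − fₕ)sₕ²/nₕ.
North: 5596²·(1 − 427/5596)·101200/427 = 6.8554643 × 10^9.
West: 1488²·(1 − 245/1488)·189000/245 = 1.4268219 × 10^9.
Central: 6336²·(1 − 1020/6336)·238800/1020 = 7.8855918 × 10^9.
South: 8964²·(1 − 487/8964)·1480000/487 = 2.309281 × 10^11.
Sum = 2.4709598 × 10^11.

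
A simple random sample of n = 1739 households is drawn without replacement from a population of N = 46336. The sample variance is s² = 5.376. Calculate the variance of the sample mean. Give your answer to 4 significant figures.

Under SRS without replacement, Var(ȳ) = (1 − f)·s²/n with f = n/N = 1739/46336 = 0.03753021.
Var(ȳ) = (1 − 0.03753021)·5.376/1739 = 0.96246979·0.0030914319 = 0.0029754098.

0.002975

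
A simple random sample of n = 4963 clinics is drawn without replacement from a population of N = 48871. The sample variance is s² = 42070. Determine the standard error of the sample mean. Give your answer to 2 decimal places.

Under SRS without replacement, Var(ȳ) = (1 − f)·s²/n with f = n/N = 4963/48871 = 0.10155307.
Var(ȳ) = (1 − 0.10155307)·42070/4963 = 0.89844693·8.4767278 = 7.6158901.
SE(ȳ) = √(7.6158901) = 2.76.

2.76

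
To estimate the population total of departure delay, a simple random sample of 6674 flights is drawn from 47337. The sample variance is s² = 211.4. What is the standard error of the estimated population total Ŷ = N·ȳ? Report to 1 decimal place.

Var(Ŷ) = N²·Var(ȳ) = N²·(1 − n/N)·s²/n.
f = 6674/47337 = 0.14098908; Var(ȳ) = 0.85901092·211.4/6674 = 0.027209306.
Var(Ŷ) = 47337² · 0.027209306 = 6.0970383 × 10^7.
SE(Ŷ) = √(6.0970383 × 10^7) = 7808.4.

7808.4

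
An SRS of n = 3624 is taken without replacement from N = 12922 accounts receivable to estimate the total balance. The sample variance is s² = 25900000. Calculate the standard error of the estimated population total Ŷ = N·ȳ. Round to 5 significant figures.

Var(Ŷ) = N²·Var(ȳ) = N²·(1 − n/N)·s²/n.
f = 3624/12922 = 0.28045194; Var(ȳ) = 0.71954806·25900000/3624 = 5142.4654.
Var(Ŷ) = 12922² · 5142.4654 = 8.5867902 × 10^11.
SE(Ŷ) = √(8.5867902 × 10^11) = 926650.

926650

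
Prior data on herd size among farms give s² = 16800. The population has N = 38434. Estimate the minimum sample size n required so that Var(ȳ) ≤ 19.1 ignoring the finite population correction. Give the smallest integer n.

880

Without fpc, n₀ = s²/D = 16800/19.1 = 879.5812.
Rounding up, n = 880.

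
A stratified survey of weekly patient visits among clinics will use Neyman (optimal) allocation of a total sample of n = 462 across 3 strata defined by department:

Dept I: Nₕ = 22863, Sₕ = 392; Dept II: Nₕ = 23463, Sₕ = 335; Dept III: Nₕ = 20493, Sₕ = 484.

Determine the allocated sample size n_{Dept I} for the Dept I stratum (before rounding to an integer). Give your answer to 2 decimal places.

Neyman allocation: nₕ = n·NₕSₕ / Σⱼ NⱼSⱼ.
Σ NⱼSⱼ = 22863·392 + 23463·335 + 20493·484 = 2.6741013 × 10^7.
n_{Dept I} = 462·22863·392 / (2.6741013 × 10^7) = 154.84.

154.84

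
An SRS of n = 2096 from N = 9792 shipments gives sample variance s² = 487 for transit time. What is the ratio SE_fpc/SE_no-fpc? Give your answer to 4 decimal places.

f = n/N = 2096/9792 = 0.21405229.
SE_no-fpc = √(s²/n) = 0.4820242; SE_fpc = √((1−f)s²/n) = 0.42733225.
Ratio = √(1−f) = 0.88653692.

0.8865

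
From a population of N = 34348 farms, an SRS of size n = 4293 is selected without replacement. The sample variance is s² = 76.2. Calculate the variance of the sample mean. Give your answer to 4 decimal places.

Under SRS without replacement, Var(ȳ) = (1 − f)·s²/n with f = n/N = 4293/34348 = 0.12498544.
Var(ȳ) = (1 − 0.12498544)·76.2/4293 = 0.87501456·0.017749825 = 0.015531356.

0.0155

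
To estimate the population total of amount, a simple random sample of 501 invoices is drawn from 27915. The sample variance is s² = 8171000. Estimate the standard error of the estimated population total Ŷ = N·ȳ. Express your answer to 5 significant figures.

Var(Ŷ) = N²·Var(ȳ) = N²·(1 − n/N)·s²/n.
f = 501/27915 = 0.01794734; Var(ȳ) = 0.98205266·8171000/501 = 16016.671.
Var(Ŷ) = 27915² · 16016.671 = 1.2480946 × 10^13.
SE(Ŷ) = √(1.2480946 × 10^13) = 3.5328 × 10^6.

3.5328 × 10^6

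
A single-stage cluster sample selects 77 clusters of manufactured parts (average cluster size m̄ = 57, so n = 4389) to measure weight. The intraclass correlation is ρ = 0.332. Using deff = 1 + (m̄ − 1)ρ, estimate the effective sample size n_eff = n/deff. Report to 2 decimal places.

224.02

deff = 1 + (57 − 1)·0.332 = 1 + 18.592 = 19.592.
n_eff = 4389 / 19.592 = 224.02.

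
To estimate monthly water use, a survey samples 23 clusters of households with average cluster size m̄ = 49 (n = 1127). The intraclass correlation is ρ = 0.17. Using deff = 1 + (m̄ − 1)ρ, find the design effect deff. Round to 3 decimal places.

9.160

deff = 1 + (49 − 1)·0.17 = 1 + 8.16 = 9.16.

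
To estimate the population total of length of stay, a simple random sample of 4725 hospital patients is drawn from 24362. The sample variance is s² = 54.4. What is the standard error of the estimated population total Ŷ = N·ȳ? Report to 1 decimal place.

Var(Ŷ) = N²·Var(ȳ) = N²·(1 − n/N)·s²/n.
f = 4725/24362 = 0.19394959; Var(ȳ) = 0.80605041·54.4/4725 = 0.0092802417.
Var(Ŷ) = 24362² · 0.0092802417 = 5.5078888 × 10^6.
SE(Ŷ) = √(5.5078888 × 10^6) = 2346.9.

2346.9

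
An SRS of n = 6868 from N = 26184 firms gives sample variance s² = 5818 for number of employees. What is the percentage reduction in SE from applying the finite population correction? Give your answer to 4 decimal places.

14.1104

f = n/N = 6868/26184 = 0.26229759.
SE_no-fpc = √(s²/n) = 0.92038963; SE_fpc = √((1−f)s²/n) = 0.79051901.
Ratio = √(1−f) = 0.85889604. Reduction = 100·(1 − 0.85889604) = 14.1104%.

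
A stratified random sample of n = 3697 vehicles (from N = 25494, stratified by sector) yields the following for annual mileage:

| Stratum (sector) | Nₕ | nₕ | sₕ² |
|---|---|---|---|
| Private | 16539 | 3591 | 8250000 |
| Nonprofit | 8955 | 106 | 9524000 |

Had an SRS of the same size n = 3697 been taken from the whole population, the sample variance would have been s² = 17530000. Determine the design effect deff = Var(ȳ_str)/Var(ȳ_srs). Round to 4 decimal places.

2.8888

Var(ȳ_str) = Σ Wₕ²(1−fₕ)sₕ²/nₕ with Wₕ = Nₕ/25494:
  Private: (16539/25494)²·(1−3591/16539)·8250000/3591 = 756.96277
  Nonprofit: (8955/25494)²·(1−106/8955)·9524000/106 = 10954.621
  → Var(ȳ_str) = 11711.584.
Var(ȳ_srs) = (1 − 3697/25494)·17530000/3697 = 4054.0697.
deff = 11711.584 / 4054.0697 = 2.8888.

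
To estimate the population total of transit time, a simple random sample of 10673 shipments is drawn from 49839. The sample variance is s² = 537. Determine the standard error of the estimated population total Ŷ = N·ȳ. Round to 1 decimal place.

9910.2

Var(Ŷ) = N²·Var(ȳ) = N²·(1 − n/N)·s²/n.
f = 10673/49839 = 0.21414956; Var(ȳ) = 0.78585044·537/10673 = 0.039539182.
Var(Ŷ) = 49839² · 0.039539182 = 9.8212399 × 10^7.
SE(Ŷ) = √(9.8212399 × 10^7) = 9910.2.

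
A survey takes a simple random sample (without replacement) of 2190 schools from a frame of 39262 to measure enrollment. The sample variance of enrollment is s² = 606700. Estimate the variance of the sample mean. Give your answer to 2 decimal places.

Under SRS without replacement, Var(ȳ) = (1 − f)·s²/n with f = n/N = 2190/39262 = 0.05577912.
Var(ȳ) = (1 − 0.05577912)·606700/2190 = 0.94422088·277.03196 = 261.57936.

261.58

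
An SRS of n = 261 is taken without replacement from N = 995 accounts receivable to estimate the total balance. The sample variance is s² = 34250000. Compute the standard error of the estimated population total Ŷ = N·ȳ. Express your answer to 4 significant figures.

309600

Var(Ŷ) = N²·Var(ȳ) = N²·(1 − n/N)·s²/n.
f = 261/995 = 0.26231156; Var(ȳ) = 0.73768844·34250000/261 = 96803.943.
Var(Ŷ) = 995² · 96803.943 = 9.5838324 × 10^10.
SE(Ŷ) = √(9.5838324 × 10^10) = 309600.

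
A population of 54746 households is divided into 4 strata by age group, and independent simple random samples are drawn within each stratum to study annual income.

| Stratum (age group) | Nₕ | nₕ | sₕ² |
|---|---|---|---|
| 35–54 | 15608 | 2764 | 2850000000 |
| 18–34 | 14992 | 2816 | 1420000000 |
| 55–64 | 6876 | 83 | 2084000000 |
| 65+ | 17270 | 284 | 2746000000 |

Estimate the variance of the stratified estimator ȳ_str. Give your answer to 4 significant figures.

1.437 × 10^6

Var(ȳ_str) = Σₕ Wₕ²(1 − fₕ)sₕ²/nₕ with Wₕ = Nₕ/N, N = 54746.
35–54: Wₕ = 0.28509845; term = 0.28509845²·(1 − 0.17708867)·2850000000/2764 = 68968.311.
18–34: Wₕ = 0.27384649; term = 0.27384649²·(1 − 0.18783351)·1420000000/2816 = 30712.497.
55–64: Wₕ = 0.12559822; term = 0.12559822²·(1 − 0.01207097)·2084000000/83 = 391302.23.
65+: Wₕ = 0.31545684; term = 0.31545684²·(1 − 0.01644470)·2746000000/284 = 946369.78.
Sum = 1.4373528 × 10^6.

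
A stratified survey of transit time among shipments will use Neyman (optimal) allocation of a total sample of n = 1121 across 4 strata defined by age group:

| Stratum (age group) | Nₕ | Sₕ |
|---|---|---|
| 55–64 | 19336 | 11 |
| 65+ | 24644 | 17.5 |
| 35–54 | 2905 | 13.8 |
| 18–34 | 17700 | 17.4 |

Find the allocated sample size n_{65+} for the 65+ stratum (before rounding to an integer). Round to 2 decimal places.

Neyman allocation: nₕ = n·NₕSₕ / Σⱼ NⱼSⱼ.
Σ NⱼSⱼ = 19336·11 + 24644·17.5 + 2905·13.8 + 17700·17.4 = 992035.
n_{65+} = 1121·24644·17.5 / 992035 = 487.34.

487.34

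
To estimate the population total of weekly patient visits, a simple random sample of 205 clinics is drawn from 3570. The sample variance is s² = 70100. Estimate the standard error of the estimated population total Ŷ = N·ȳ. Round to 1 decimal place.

Var(Ŷ) = N²·Var(ȳ) = N²·(1 − n/N)·s²/n.
f = 205/3570 = 0.05742297; Var(ȳ) = 0.94257703·70100/205 = 322.31537.
Var(Ŷ) = 3570² · 322.31537 = 4.1078772 × 10^9.
SE(Ŷ) = √(4.1078772 × 10^9) = 64092.7.

64092.7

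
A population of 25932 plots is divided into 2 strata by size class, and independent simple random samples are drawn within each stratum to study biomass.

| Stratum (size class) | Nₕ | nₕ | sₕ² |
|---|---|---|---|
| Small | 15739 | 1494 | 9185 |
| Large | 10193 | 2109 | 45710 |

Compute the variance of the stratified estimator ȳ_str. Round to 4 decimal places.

Var(ȳ_str) = Σₕ Wₕ²(1 − fₕ)sₕ²/nₕ with Wₕ = Nₕ/N, N = 25932.
Small: Wₕ = 0.60693352; term = 0.60693352²·(1 − 0.09492344)·9185/1494 = 2.0497275.
Large: Wₕ = 0.39306648; term = 0.39306648²·(1 − 0.20690670)·45710/2109 = 2.655773.
Sum = 4.7055005.

4.7055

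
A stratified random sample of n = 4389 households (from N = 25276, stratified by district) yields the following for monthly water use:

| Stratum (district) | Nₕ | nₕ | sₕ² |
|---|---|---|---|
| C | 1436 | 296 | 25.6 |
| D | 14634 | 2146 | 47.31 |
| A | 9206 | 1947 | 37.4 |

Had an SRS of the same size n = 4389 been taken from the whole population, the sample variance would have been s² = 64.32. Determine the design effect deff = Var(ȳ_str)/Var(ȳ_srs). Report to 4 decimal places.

Var(ȳ_str) = Σ Wₕ²(1−fₕ)sₕ²/nₕ with Wₕ = Nₕ/25276:
  C: (1436/25276)²·(1−296/1436)·25.6/296 = 2.2161076 × 10^-4
  D: (14634/25276)²·(1−2146/14634)·47.31/2146 = 0.0063061236
  A: (9206/25276)²·(1−1947/9206)·37.4/1947 = 0.0020092627
  → Var(ȳ_str) = 0.0085369971.
Var(ȳ_srs) = (1 − 4389/25276)·64.32/4389 = 0.012110112.
deff = 0.0085369971 / 0.012110112 = 0.7049.

0.7049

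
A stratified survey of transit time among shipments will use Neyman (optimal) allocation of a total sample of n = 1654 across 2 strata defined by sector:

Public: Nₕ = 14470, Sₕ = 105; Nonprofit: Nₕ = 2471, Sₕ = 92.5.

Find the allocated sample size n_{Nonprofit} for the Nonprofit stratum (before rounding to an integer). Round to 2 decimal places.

216.29

Neyman allocation: nₕ = n·NₕSₕ / Σⱼ NⱼSⱼ.
Σ NⱼSⱼ = 14470·105 + 2471·92.5 = 1.7479175 × 10^6.
n_{Nonprofit} = 1654·2471·92.5 / (1.7479175 × 10^6) = 216.29.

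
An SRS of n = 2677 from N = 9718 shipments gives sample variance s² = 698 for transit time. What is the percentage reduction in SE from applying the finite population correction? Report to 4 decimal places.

14.8806

f = n/N = 2677/9718 = 0.27546820.
SE_no-fpc = √(s²/n) = 0.51062671; SE_fpc = √((1−f)s²/n) = 0.43464256.
Ratio = √(1−f) = 0.85119434. Reduction = 100·(1 − 0.85119434) = 14.8806%.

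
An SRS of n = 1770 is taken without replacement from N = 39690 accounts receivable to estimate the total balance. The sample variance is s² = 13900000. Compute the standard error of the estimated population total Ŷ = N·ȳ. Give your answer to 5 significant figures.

3.4379 × 10^6

Var(Ŷ) = N²·Var(ȳ) = N²·(1 − n/N)·s²/n.
f = 1770/39690 = 0.04459562; Var(ȳ) = 0.95540438·13900000/1770 = 7502.8932.
Var(Ŷ) = 39690² · 7502.8932 = 1.1819278 × 10^13.
SE(Ŷ) = √(1.1819278 × 10^13) = 3.4379 × 10^6.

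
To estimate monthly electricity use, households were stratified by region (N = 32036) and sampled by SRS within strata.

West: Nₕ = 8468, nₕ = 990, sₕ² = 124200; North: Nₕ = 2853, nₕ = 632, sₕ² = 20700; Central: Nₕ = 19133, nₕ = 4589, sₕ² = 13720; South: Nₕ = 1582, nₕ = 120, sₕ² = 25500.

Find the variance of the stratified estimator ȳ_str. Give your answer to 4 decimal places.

Var(ȳ_str) = Σₕ Wₕ²(1 − fₕ)sₕ²/nₕ with Wₕ = Nₕ/N, N = 32036.
West: Wₕ = 0.26432763; term = 0.26432763²·(1 − 0.11691072)·124200/990 = 7.740627.
North: Wₕ = 0.08905606; term = 0.08905606²·(1 − 0.22152121)·20700/632 = 0.20222136.
Central: Wₕ = 0.59723436; term = 0.59723436²·(1 − 0.23984738)·13720/4589 = 0.810637.
South: Wₕ = 0.04938195; term = 0.04938195²·(1 − 0.07585335)·25500/120 = 0.47889049.
Sum = 9.2323759.

9.2324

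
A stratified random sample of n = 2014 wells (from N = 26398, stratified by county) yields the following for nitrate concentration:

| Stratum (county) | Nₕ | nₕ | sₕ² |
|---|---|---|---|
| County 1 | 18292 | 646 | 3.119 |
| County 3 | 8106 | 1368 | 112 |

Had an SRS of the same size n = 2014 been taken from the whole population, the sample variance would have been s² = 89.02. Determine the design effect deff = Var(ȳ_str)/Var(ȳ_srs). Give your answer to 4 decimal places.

0.2119

Var(ȳ_str) = Σ Wₕ²(1−fₕ)sₕ²/nₕ with Wₕ = Nₕ/26398:
  County 1: (18292/26398)²·(1−646/18292)·3.119/646 = 0.0022363938
  County 3: (8106/26398)²·(1−1368/8106)·112/1368 = 0.0064169327
  → Var(ȳ_str) = 0.0086533265.
Var(ȳ_srs) = (1 − 2014/26398)·89.02/2014 = 0.040828371.
deff = 0.0086533265 / 0.040828371 = 0.2119.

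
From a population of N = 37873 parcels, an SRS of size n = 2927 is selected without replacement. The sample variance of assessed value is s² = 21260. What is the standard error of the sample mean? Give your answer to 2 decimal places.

Under SRS without replacement, Var(ȳ) = (1 − f)·s²/n with f = n/N = 2927/37873 = 0.07728461.
Var(ȳ) = (1 − 0.07728461)·21260/2927 = 0.92271539·7.2634096 = 6.7020599.
SE(ȳ) = √(6.7020599) = 2.59.

2.59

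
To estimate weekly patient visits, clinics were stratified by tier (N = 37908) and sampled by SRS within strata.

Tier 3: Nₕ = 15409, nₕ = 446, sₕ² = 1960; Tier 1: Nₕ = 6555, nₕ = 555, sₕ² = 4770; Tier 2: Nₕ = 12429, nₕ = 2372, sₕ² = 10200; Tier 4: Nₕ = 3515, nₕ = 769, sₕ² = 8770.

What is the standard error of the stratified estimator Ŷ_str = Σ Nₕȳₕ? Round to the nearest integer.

Var(Ŷ_str) = Σₕ Nₕ²(1 − fₕ)sₕ²/nₕ.
Tier 3: 15409²·(1 − 446/15409)·1960/446 = 1.0132447 × 10^9.
Tier 1: 6555²·(1 − 555/6555)·4770/555 = 3.3802541 × 10^8.
Tier 2: 12429²·(1 − 2372/12429)·10200/2372 = 5.3751443 × 10^8.
Tier 4: 3515²·(1 − 769/3515)·8770/769 = 1.1007764 × 10^8.
Sum = 1.9988622 × 10^9.
SE = √(1.9988622 × 10^9) = 44709.

44709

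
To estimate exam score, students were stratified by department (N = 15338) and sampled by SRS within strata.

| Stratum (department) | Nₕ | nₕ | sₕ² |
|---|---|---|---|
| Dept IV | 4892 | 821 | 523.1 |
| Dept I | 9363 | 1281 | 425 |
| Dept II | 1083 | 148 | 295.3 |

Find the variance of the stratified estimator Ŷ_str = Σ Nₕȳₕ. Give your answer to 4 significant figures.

Var(Ŷ_str) = Σₕ Nₕ²(1 − fₕ)sₕ²/nₕ.
Dept IV: 4892²·(1 − 821/4892)·523.1/821 = 1.268905 × 10^7.
Dept I: 9363²·(1 − 1281/9363)·425/1281 = 2.5105777 × 10^7.
Dept II: 1083²·(1 − 148/1083)·295.3/148 = 2.0204207 × 10^6.
Sum = 3.9815248 × 10^7.

3.982 × 10^7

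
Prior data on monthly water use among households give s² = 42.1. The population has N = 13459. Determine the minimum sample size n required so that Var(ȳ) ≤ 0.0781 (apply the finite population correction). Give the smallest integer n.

Without fpc, n₀ = s²/D = 42.1/0.0781 = 539.0525.
With fpc, (1 − n/N)·s²/n ≤ D requires n ≥ n₀/(1 + n₀/N) = 539.0525/(1 + 539.0525/13459) = 518.2941.
Rounding up, n = 519.

519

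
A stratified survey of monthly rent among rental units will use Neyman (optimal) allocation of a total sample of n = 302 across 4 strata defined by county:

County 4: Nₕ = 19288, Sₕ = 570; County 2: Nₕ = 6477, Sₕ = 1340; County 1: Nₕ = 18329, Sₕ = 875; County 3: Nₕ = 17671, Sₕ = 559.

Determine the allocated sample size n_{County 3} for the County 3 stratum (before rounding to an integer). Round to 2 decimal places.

Neyman allocation: nₕ = n·NₕSₕ / Σⱼ NⱼSⱼ.
Σ NⱼSⱼ = 19288·570 + 6477·1340 + 18329·875 + 17671·559 = 4.5589304 × 10^7.
n_{County 3} = 302·17671·559 / (4.5589304 × 10^7) = 65.44.

65.44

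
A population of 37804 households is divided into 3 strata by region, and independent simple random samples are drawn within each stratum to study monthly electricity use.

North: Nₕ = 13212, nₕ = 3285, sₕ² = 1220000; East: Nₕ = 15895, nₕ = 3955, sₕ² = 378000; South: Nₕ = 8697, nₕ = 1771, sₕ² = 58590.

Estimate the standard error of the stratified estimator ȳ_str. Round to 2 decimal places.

6.94

Var(ȳ_str) = Σₕ Wₕ²(1 − fₕ)sₕ²/nₕ with Wₕ = Nₕ/N, N = 37804.
North: Wₕ = 0.34948683; term = 0.34948683²·(1 − 0.24863760)·1220000/3285 = 34.082821.
East: Wₕ = 0.42045815; term = 0.42045815²·(1 − 0.24882038)·378000/3955 = 12.692134.
South: Wₕ = 0.23005502; term = 0.23005502²·(1 − 0.20363344)·58590/1771 = 1.3943808.
Sum = 48.169336.
SE = √(48.169336) = 6.94.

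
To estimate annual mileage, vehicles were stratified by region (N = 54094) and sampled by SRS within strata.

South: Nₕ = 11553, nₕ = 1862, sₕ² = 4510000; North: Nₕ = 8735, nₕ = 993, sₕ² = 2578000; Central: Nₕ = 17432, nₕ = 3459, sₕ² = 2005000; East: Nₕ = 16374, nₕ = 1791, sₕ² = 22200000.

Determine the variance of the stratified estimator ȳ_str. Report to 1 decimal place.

1212.4

Var(ȳ_str) = Σₕ Wₕ²(1 − fₕ)sₕ²/nₕ with Wₕ = Nₕ/N, N = 54094.
South: Wₕ = 0.21357267; term = 0.21357267²·(1 − 0.16117026)·4510000/1862 = 92.674881.
North: Wₕ = 0.16147817; term = 0.16147817²·(1 − 0.11368060)·2578000/993 = 60.000041.
Central: Wₕ = 0.32225385; term = 0.32225385²·(1 − 0.19842818)·2005000/3459 = 48.250576.
East: Wₕ = 0.30269531; term = 0.30269531²·(1 − 0.10938073)·22200000/1791 = 1011.4883.
Sum = 1212.4138.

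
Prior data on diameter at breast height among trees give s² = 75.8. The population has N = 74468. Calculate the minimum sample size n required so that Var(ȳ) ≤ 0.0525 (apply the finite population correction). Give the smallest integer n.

Without fpc, n₀ = s²/D = 75.8/0.0525 = 1443.8095.
With fpc, (1 − n/N)·s²/n ≤ D requires n ≥ n₀/(1 + n₀/N) = 1443.8095/(1 + 1443.8095/74468) = 1416.3489.
Rounding up, n = 1417.

1417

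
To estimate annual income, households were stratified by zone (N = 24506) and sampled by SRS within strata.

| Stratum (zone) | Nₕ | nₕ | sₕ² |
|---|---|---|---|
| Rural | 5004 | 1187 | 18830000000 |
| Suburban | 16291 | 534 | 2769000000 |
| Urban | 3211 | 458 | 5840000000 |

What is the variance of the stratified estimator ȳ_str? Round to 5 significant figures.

Var(ȳ_str) = Σₕ Wₕ²(1 − fₕ)sₕ²/nₕ with Wₕ = Nₕ/N, N = 24506.
Rural: Wₕ = 0.20419489; term = 0.20419489²·(1 − 0.23721023)·18830000000/1187 = 504538.37.
Suburban: Wₕ = 0.66477597; term = 0.66477597²·(1 − 0.03277883)·2769000000/534 = 2.2164509 × 10^6.
Urban: Wₕ = 0.13102914; term = 0.13102914²·(1 − 0.14263469)·5840000000/458 = 187693.41.
Sum = 2.9086827 × 10^6.

2.9087 × 10^6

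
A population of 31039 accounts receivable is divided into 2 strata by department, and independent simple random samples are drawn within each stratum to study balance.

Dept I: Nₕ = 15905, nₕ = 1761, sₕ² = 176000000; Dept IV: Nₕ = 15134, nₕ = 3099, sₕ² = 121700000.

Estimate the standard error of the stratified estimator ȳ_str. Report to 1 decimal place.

Var(ȳ_str) = Σₕ Wₕ²(1 − fₕ)sₕ²/nₕ with Wₕ = Nₕ/N, N = 31039.
Dept I: Wₕ = 0.51241986; term = 0.51241986²·(1 − 0.11071990)·176000000/1761 = 23336.934.
Dept IV: Wₕ = 0.48758014; term = 0.48758014²·(1 − 0.20477071)·121700000/3099 = 7424.2636.
Sum = 30761.198.
SE = √(30761.198) = 175.4.

175.4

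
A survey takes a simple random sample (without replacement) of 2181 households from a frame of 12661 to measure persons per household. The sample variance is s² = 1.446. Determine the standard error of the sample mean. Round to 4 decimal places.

Under SRS without replacement, Var(ȳ) = (1 − f)·s²/n with f = n/N = 2181/12661 = 0.17226127.
Var(ȳ) = (1 − 0.17226127)·1.446/2181 = 0.82773873·6.6299862 × 10^-4 = 5.4878964 × 10^-4.
SE(ȳ) = √(5.4878964 × 10^-4) = 0.0234.

0.0234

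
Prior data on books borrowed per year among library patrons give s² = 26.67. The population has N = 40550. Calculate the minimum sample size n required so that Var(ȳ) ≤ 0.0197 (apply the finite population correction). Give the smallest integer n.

1311

Without fpc, n₀ = s²/D = 26.67/0.0197 = 1353.8071.
With fpc, (1 − n/N)·s²/n ≤ D requires n ≥ n₀/(1 + n₀/N) = 1353.8071/(1 + 1353.8071/40550) = 1310.0690.
Rounding up, n = 1311.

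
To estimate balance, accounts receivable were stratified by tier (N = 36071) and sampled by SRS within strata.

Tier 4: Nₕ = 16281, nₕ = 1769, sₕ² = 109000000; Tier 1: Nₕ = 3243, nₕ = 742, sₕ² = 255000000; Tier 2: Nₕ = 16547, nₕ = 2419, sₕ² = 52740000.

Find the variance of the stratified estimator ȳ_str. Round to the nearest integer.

Var(ȳ_str) = Σₕ Wₕ²(1 − fₕ)sₕ²/nₕ with Wₕ = Nₕ/N, N = 36071.
Tier 4: Wₕ = 0.45135982; term = 0.45135982²·(1 − 0.10865426)·109000000/1769 = 11188.984.
Tier 1: Wₕ = 0.08990602; term = 0.08990602²·(1 − 0.22880049)·255000000/742 = 2142.3013.
Tier 2: Wₕ = 0.45873416; term = 0.45873416²·(1 − 0.14618964)·52740000/2419 = 3917.3091.
Sum = 17248.594.

17249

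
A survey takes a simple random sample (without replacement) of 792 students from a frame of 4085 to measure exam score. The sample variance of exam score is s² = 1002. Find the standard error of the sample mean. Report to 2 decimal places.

Under SRS without replacement, Var(ȳ) = (1 − f)·s²/n with f = n/N = 792/4085 = 0.19388005.
Var(ȳ) = (1 − 0.19388005)·1002/792 = 0.80611995·1.2651515 = 1.0198639.
SE(ȳ) = √(1.0198639) = 1.01.

1.01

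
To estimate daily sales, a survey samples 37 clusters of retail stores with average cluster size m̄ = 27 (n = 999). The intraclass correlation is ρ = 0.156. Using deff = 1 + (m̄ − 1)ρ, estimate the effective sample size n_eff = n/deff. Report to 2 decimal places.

deff = 1 + (27 − 1)·0.156 = 1 + 4.056 = 5.056.
n_eff = 999 / 5.056 = 197.59.

197.59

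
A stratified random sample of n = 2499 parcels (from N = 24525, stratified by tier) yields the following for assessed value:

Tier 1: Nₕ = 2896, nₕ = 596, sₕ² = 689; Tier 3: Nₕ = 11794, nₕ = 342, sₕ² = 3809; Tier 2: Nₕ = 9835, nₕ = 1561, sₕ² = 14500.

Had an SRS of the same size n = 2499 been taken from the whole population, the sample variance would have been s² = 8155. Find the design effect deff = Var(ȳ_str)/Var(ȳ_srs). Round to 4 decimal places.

1.2865

Var(ȳ_str) = Σ Wₕ²(1−fₕ)sₕ²/nₕ with Wₕ = Nₕ/24525:
  Tier 1: (2896/24525)²·(1−596/2896)·689/596 = 0.012802103
  Tier 3: (11794/24525)²·(1−342/11794)·3809/342 = 2.5009747
  Tier 2: (9835/24525)²·(1−1561/9835)·14500/1561 = 1.2567154
  → Var(ȳ_str) = 3.7704922.
Var(ȳ_srs) = (1 − 2499/24525)·8155/2499 = 2.9307875.
deff = 3.7704922 / 2.9307875 = 1.2865.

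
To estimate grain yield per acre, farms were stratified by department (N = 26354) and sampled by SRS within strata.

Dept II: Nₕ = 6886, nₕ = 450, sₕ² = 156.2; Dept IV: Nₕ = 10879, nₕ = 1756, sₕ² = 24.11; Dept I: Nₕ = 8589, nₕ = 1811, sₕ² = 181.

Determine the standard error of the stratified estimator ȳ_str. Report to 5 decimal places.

0.18025

Var(ȳ_str) = Σₕ Wₕ²(1 − fₕ)sₕ²/nₕ with Wₕ = Nₕ/N, N = 26354.
Dept II: Wₕ = 0.26128861; term = 0.26128861²·(1 − 0.06534999)·156.2/450 = 0.022149223.
Dept IV: Wₕ = 0.41280261; term = 0.41280261²·(1 − 0.16141189)·24.11/1756 = 0.0019620328.
Dept I: Wₕ = 0.32590878; term = 0.32590878²·(1 − 0.21085109)·181/1811 = 0.0083774377.
Sum = 0.032488694.
SE = √(0.032488694) = 0.18025.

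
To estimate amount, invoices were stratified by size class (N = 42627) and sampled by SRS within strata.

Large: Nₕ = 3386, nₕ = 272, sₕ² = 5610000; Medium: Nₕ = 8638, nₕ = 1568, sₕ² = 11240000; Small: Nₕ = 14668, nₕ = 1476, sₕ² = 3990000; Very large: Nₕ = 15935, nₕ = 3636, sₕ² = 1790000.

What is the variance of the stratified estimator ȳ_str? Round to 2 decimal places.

Var(ȳ_str) = Σₕ Wₕ²(1 − fₕ)sₕ²/nₕ with Wₕ = Nₕ/N, N = 42627.
Large: Wₕ = 0.07943322; term = 0.07943322²·(1 − 0.08033077)·5610000/272 = 119.68232.
Medium: Wₕ = 0.20264152; term = 0.20264152²·(1 − 0.18152350)·11240000/1568 = 240.92581.
Small: Wₕ = 0.34410116; term = 0.34410116²·(1 − 0.10062722)·3990000/1476 = 287.87142.
Very large: Wₕ = 0.37382410; term = 0.37382410²·(1 − 0.22817697)·1790000/3636 = 53.098406.
Sum = 701.57796.

701.58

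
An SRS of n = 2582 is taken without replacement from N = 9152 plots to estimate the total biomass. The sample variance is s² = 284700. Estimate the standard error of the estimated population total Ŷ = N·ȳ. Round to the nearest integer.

Var(Ŷ) = N²·Var(ȳ) = N²·(1 − n/N)·s²/n.
f = 2582/9152 = 0.28212413; Var(ȳ) = 0.71787587·284700/2582 = 79.155407.
Var(Ŷ) = 9152² · 79.155407 = 6.629986 × 10^9.
SE(Ŷ) = √(6.629986 × 10^9) = 81425.

81425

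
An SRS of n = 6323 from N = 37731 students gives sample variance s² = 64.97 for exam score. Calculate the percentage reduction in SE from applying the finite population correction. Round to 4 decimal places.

f = n/N = 6323/37731 = 0.16758103.
SE_no-fpc = √(s²/n) = 0.10136659; SE_fpc = √((1−f)s²/n) = 0.092483834.
Ratio = √(1−f) = 0.91236997. Reduction = 100·(1 − 0.91236997) = 8.7630%.

8.7630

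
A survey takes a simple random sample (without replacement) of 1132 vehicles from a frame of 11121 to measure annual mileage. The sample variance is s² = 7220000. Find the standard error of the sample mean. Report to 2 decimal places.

75.69

Under SRS without replacement, Var(ȳ) = (1 − f)·s²/n with f = n/N = 1132/11121 = 0.10178941.
Var(ȳ) = (1 − 0.10178941)·7220000/1132 = 0.89821059·6378.0919 = 5728.8697.
SE(ȳ) = √(5728.8697) = 75.69.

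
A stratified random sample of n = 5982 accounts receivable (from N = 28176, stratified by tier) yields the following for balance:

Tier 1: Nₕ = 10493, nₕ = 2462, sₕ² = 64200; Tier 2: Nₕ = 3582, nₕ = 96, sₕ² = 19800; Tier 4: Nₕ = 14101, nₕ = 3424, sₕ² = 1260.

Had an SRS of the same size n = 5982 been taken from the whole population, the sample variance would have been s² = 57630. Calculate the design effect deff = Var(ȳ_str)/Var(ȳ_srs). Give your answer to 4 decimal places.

0.8014

Var(ȳ_str) = Σ Wₕ²(1−fₕ)sₕ²/nₕ with Wₕ = Nₕ/28176:
  Tier 1: (10493/28176)²·(1−2462/10493)·64200/2462 = 2.7679459
  Tier 2: (3582/28176)²·(1−96/3582)·19800/96 = 3.2440553
  Tier 4: (14101/28176)²·(1−3424/14101)·1260/3424 = 0.06978744
  → Var(ȳ_str) = 6.0817886.
Var(ȳ_srs) = (1 − 5982/28176)·57630/5982 = 7.588544.
deff = 6.0817886 / 7.588544 = 0.8014.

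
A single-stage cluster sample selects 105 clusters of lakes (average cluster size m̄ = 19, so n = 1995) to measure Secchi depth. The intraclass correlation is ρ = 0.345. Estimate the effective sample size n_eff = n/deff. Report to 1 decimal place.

deff = 1 + (19 − 1)·0.345 = 1 + 6.21 = 7.21.
n_eff = 1995 / 7.21 = 276.7.

276.7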